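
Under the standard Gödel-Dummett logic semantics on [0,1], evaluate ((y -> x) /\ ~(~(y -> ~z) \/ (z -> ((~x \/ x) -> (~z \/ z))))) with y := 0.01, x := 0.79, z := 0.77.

(y -> x): 0.01 ≤ 0.79, so result = 1
~z: Gödel ¬ of 0.77 = 0 (operand ≠ 0)
(y -> ~z): 0.01 > 0, so result = 0
~(y -> ~z): Gödel ¬ of 0 = 1 (operand is 0)
~x: Gödel ¬ of 0.79 = 0 (operand ≠ 0)
(~x \/ x) = max(0, 0.79) = 0.79
~z: Gödel ¬ of 0.77 = 0 (operand ≠ 0)
(~z \/ z) = max(0, 0.77) = 0.77
((~x \/ x) -> (~z \/ z)): 0.79 > 0.77, so result = 0.77
(z -> ((~x \/ x) -> (~z \/ z))): 0.77 ≤ 0.77, so result = 1
(~(y -> ~z) \/ (z -> ((~x \/ x) -> (~z \/ z)))) = max(1, 1) = 1
~(~(y -> ~z) \/ (z -> ((~x \/ x) -> (~z \/ z)))): Gödel ¬ of 1 = 0 (operand ≠ 0)
((y -> x) /\ ~(~(y -> ~z) \/ (z -> ((~x \/ x) -> (~z \/ z))))) = min(1, 0) = 0

0.00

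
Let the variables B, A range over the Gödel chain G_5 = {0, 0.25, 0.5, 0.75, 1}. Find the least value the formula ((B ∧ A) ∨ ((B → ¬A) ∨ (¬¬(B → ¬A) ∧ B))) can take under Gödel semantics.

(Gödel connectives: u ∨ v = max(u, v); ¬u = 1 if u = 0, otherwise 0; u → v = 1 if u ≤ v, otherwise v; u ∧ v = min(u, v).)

The minimum is attained at B = 0.25, A = 0.25:
  (B ∧ A) = min(0.25, 0.25) = 0.25
  ¬A: Gödel ¬ of 0.25 = 0 (operand ≠ 0)
  (B → ¬A): 0.25 > 0, so result = 0
  ¬A: Gödel ¬ of 0.25 = 0 (operand ≠ 0)
  (B → ¬A): 0.25 > 0, so result = 0
  ¬(B → ¬A): Gödel ¬ of 0 = 1 (operand is 0)
  ¬¬(B → ¬A): Gödel ¬ of 1 = 0 (operand ≠ 0)
  (¬¬(B → ¬A) ∧ B) = min(0, 0.25) = 0
  ((B → ¬A) ∨ (¬¬(B → ¬A) ∧ B)) = max(0, 0) = 0
  ((B ∧ A) ∨ ((B → ¬A) ∨ (¬¬(B → ¬A) ∧ B))) = max(0.25, 0) = 0.25
Checking all 25 assignments confirms none give a value below 0.25.

0.25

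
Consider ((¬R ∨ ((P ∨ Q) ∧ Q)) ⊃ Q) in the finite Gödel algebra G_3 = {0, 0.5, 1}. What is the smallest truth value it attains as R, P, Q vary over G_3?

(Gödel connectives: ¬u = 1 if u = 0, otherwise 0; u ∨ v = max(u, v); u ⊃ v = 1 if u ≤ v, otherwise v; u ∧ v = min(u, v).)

0.00

The minimum is attained at R = 0, P = 0, Q = 0:
  ¬R: Gödel ¬ of 0 = 1 (operand is 0)
  (P ∨ Q) = max(0, 0) = 0
  ((P ∨ Q) ∧ Q) = min(0, 0) = 0
  (¬R ∨ ((P ∨ Q) ∧ Q)) = max(1, 0) = 1
  ((¬R ∨ ((P ∨ Q) ∧ Q)) ⊃ Q): 1 > 0, so result = 0
Checking all 27 assignments confirms none give a value below 0.00.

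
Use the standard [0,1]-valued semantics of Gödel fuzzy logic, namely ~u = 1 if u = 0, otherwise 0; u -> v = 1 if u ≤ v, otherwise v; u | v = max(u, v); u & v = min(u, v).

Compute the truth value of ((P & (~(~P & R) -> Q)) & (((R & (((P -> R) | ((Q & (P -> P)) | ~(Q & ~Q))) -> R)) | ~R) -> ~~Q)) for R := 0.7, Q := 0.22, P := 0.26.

0.22

~P: Gödel ¬ of 0.26 = 0 (operand ≠ 0)
(~P & R) = min(0, 0.7) = 0
~(~P & R): Gödel ¬ of 0 = 1 (operand is 0)
(~(~P & R) -> Q): 1 > 0.22, so result = 0.22
(P & (~(~P & R) -> Q)) = min(0.26, 0.22) = 0.22
(P -> R): 0.26 ≤ 0.7, so result = 1
(P -> P): 0.26 ≤ 0.26, so result = 1
(Q & (P -> P)) = min(0.22, 1) = 0.22
~Q: Gödel ¬ of 0.22 = 0 (operand ≠ 0)
(Q & ~Q) = min(0.22, 0) = 0
~(Q & ~Q): Gödel ¬ of 0 = 1 (operand is 0)
((Q & (P -> P)) | ~(Q & ~Q)) = max(0.22, 1) = 1
((P -> R) | ((Q & (P -> P)) | ~(Q & ~Q))) = max(1, 1) = 1
(((P -> R) | ((Q & (P -> P)) | ~(Q & ~Q))) -> R): 1 > 0.7, so result = 0.7
(R & (((P -> R) | ((Q & (P -> P)) | ~(Q & ~Q))) -> R)) = min(0.7, 0.7) = 0.7
~R: Gödel ¬ of 0.7 = 0 (operand ≠ 0)
((R & (((P -> R) | ((Q & (P -> P)) | ~(Q & ~Q))) -> R)) | ~R) = max(0.7, 0) = 0.7
~Q: Gödel ¬ of 0.22 = 0 (operand ≠ 0)
~~Q: Gödel ¬ of 0 = 1 (operand is 0)
(((R & (((P -> R) | ((Q & (P -> P)) | ~(Q & ~Q))) -> R)) | ~R) -> ~~Q): 0.7 ≤ 1, so result = 1
((P & (~(~P & R) -> Q)) & (((R & (((P -> R) | ((Q & (P -> P)) | ~(Q & ~Q))) -> R)) | ~R) -> ~~Q)) = min(0.22, 1) = 0.22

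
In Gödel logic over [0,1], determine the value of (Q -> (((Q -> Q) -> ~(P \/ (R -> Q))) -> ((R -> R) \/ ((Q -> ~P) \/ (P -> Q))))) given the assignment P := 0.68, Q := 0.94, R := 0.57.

(Q -> Q): 0.94 ≤ 0.94, so result = 1
(R -> Q): 0.57 ≤ 0.94, so result = 1
(P \/ (R -> Q)) = max(0.68, 1) = 1
~(P \/ (R -> Q)): Gödel ¬ of 1 = 0 (operand ≠ 0)
((Q -> Q) -> ~(P \/ (R -> Q))): 1 > 0, so result = 0
(R -> R): 0.57 ≤ 0.57, so result = 1
~P: Gödel ¬ of 0.68 = 0 (operand ≠ 0)
(Q -> ~P): 0.94 > 0, so result = 0
(P -> Q): 0.68 ≤ 0.94, so result = 1
((Q -> ~P) \/ (P -> Q)) = max(0, 1) = 1
((R -> R) \/ ((Q -> ~P) \/ (P -> Q))) = max(1, 1) = 1
(((Q -> Q) -> ~(P \/ (R -> Q))) -> ((R -> R) \/ ((Q -> ~P) \/ (P -> Q)))): 0 ≤ 1, so result = 1
(Q -> (((Q -> Q) -> ~(P \/ (R -> Q))) -> ((R -> R) \/ ((Q -> ~P) \/ (P -> Q))))): 0.94 ≤ 1, so result = 1

1.00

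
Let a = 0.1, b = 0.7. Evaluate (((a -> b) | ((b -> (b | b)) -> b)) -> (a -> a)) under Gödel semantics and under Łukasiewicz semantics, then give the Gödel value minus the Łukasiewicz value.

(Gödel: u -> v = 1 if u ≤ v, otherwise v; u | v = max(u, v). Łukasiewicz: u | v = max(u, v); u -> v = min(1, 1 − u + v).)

0.00

Gödel evaluation:
  (a -> b): 0.1 ≤ 0.7, so result = 1
  (b | b) = max(0.7, 0.7) = 0.7
  (b -> (b | b)): 0.7 ≤ 0.7, so result = 1
  ((b -> (b | b)) -> b): 1 > 0.7, so result = 0.7
  ((a -> b) | ((b -> (b | b)) -> b)) = max(1, 0.7) = 1
  (a -> a): 0.1 ≤ 0.1, so result = 1
  (((a -> b) | ((b -> (b | b)) -> b)) -> (a -> a)): 1 ≤ 1, so result = 1
  Gödel value = 1
Łukasiewicz evaluation:
  (a -> b): min(1, 1 − 0.1 + 0.7) = 1
  (b | b) = max(0.7, 0.7) = 0.7
  (b -> (b | b)): min(1, 1 − 0.7 + 0.7) = 1
  ((b -> (b | b)) -> b): min(1, 1 − 1 + 0.7) = 0.7
  ((a -> b) | ((b -> (b | b)) -> b)) = max(1, 0.7) = 1
  (a -> a): min(1, 1 − 0.1 + 0.1) = 1
  (((a -> b) | ((b -> (b | b)) -> b)) -> (a -> a)): min(1, 1 − 1 + 1) = 1
  Łukasiewicz value = 1
Difference: 1 − 1 = 0.00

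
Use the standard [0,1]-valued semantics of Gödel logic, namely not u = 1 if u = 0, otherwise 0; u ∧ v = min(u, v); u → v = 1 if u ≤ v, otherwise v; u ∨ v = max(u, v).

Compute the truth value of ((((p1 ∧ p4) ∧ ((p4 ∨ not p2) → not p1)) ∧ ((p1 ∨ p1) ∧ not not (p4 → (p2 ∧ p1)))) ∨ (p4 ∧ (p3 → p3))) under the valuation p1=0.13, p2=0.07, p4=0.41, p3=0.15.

(p1 ∧ p4) = min(0.13, 0.41) = 0.13
not p2: Gödel ¬ of 0.07 = 0 (operand ≠ 0)
(p4 ∨ not p2) = max(0.41, 0) = 0.41
not p1: Gödel ¬ of 0.13 = 0 (operand ≠ 0)
((p4 ∨ not p2) → not p1): 0.41 > 0, so result = 0
((p1 ∧ p4) ∧ ((p4 ∨ not p2) → not p1)) = min(0.13, 0) = 0
(p1 ∨ p1) = max(0.13, 0.13) = 0.13
(p2 ∧ p1) = min(0.07, 0.13) = 0.07
(p4 → (p2 ∧ p1)): 0.41 > 0.07, so result = 0.07
not (p4 → (p2 ∧ p1)): Gödel ¬ of 0.07 = 0 (operand ≠ 0)
not not (p4 → (p2 ∧ p1)): Gödel ¬ of 0 = 1 (operand is 0)
((p1 ∨ p1) ∧ not not (p4 → (p2 ∧ p1))) = min(0.13, 1) = 0.13
(((p1 ∧ p4) ∧ ((p4 ∨ not p2) → not p1)) ∧ ((p1 ∨ p1) ∧ not not (p4 → (p2 ∧ p1)))) = min(0, 0.13) = 0
(p3 → p3): 0.15 ≤ 0.15, so result = 1
(p4 ∧ (p3 → p3)) = min(0.41, 1) = 0.41
((((p1 ∧ p4) ∧ ((p4 ∨ not p2) → not p1)) ∧ ((p1 ∨ p1) ∧ not not (p4 → (p2 ∧ p1)))) ∨ (p4 ∧ (p3 → p3))) = max(0, 0.41) = 0.41

0.41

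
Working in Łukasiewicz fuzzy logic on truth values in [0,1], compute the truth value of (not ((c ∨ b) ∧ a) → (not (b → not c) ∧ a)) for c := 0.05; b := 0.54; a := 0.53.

(c ∨ b) = max(0.05, 0.54) = 0.54
((c ∨ b) ∧ a) = min(0.54, 0.53) = 0.53
not ((c ∨ b) ∧ a): Łukasiewicz ¬ gives 1 − 0.53 = 0.47
not c: Łukasiewicz ¬ gives 1 − 0.05 = 0.95
(b → not c): min(1, 1 − 0.54 + 0.95) = 1
not (b → not c): Łukasiewicz ¬ gives 1 − 1 = 0
(not (b → not c) ∧ a) = min(0, 0.53) = 0
(not ((c ∨ b) ∧ a) → (not (b → not c) ∧ a)): min(1, 1 − 0.47 + 0) = 0.53

0.53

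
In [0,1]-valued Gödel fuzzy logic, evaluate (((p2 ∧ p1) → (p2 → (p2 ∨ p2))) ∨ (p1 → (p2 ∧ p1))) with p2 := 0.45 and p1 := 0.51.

1.00

(p2 ∧ p1) = min(0.45, 0.51) = 0.45
(p2 ∨ p2) = max(0.45, 0.45) = 0.45
(p2 → (p2 ∨ p2)): 0.45 ≤ 0.45, so result = 1
((p2 ∧ p1) → (p2 → (p2 ∨ p2))): 0.45 ≤ 1, so result = 1
(p2 ∧ p1) = min(0.45, 0.51) = 0.45
(p1 → (p2 ∧ p1)): 0.51 > 0.45, so result = 0.45
(((p2 ∧ p1) → (p2 → (p2 ∨ p2))) ∨ (p1 → (p2 ∧ p1))) = max(1, 0.45) = 1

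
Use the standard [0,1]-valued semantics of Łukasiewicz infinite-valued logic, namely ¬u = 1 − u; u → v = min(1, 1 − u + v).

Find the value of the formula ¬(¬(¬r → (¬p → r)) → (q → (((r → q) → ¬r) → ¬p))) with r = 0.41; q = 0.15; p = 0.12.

¬r: Łukasiewicz ¬ gives 1 − 0.41 = 0.59
¬p: Łukasiewicz ¬ gives 1 − 0.12 = 0.88
(¬p → r): min(1, 1 − 0.88 + 0.41) = 0.53
(¬r → (¬p → r)): min(1, 1 − 0.59 + 0.53) = 0.94
¬(¬r → (¬p → r)): Łukasiewicz ¬ gives 1 − 0.94 = 0.06
(r → q): min(1, 1 − 0.41 + 0.15) = 0.74
¬r: Łukasiewicz ¬ gives 1 − 0.41 = 0.59
((r → q) → ¬r): min(1, 1 − 0.74 + 0.59) = 0.85
¬p: Łukasiewicz ¬ gives 1 − 0.12 = 0.88
(((r → q) → ¬r) → ¬p): min(1, 1 − 0.85 + 0.88) = 1
(q → (((r → q) → ¬r) → ¬p)): min(1, 1 − 0.15 + 1) = 1
(¬(¬r → (¬p → r)) → (q → (((r → q) → ¬r) → ¬p))): min(1, 1 − 0.06 + 1) = 1
¬(¬(¬r → (¬p → r)) → (q → (((r → q) → ¬r) → ¬p))): Łukasiewicz ¬ gives 1 − 1 = 0

0.00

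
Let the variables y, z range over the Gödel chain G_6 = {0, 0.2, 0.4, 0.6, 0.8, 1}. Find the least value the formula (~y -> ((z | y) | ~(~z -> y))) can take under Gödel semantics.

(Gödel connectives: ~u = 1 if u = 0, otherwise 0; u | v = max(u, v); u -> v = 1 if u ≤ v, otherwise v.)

The minimum is attained at y = 0, z = 0.2:
  ~y: Gödel ¬ of 0 = 1 (operand is 0)
  (z | y) = max(0.2, 0) = 0.2
  ~z: Gödel ¬ of 0.2 = 0 (operand ≠ 0)
  (~z -> y): 0 ≤ 0, so result = 1
  ~(~z -> y): Gödel ¬ of 1 = 0 (operand ≠ 0)
  ((z | y) | ~(~z -> y)) = max(0.2, 0) = 0.2
  (~y -> ((z | y) | ~(~z -> y))): 1 > 0.2, so result = 0.2
Checking all 36 assignments confirms none give a value below 0.20.

0.20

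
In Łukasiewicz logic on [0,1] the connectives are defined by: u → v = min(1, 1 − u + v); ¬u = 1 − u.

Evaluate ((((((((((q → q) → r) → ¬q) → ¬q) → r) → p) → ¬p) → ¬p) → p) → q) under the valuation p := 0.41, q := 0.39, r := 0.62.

(q → q): min(1, 1 − 0.39 + 0.39) = 1
((q → q) → r): min(1, 1 − 1 + 0.62) = 0.62
¬q: Łukasiewicz ¬ gives 1 − 0.39 = 0.61
(((q → q) → r) → ¬q): min(1, 1 − 0.62 + 0.61) = 0.99
¬q: Łukasiewicz ¬ gives 1 − 0.39 = 0.61
((((q → q) → r) → ¬q) → ¬q): min(1, 1 − 0.99 + 0.61) = 0.62
(((((q → q) → r) → ¬q) → ¬q) → r): min(1, 1 − 0.62 + 0.62) = 1
((((((q → q) → r) → ¬q) → ¬q) → r) → p): min(1, 1 − 1 + 0.41) = 0.41
¬p: Łukasiewicz ¬ gives 1 − 0.41 = 0.59
(((((((q → q) → r) → ¬q) → ¬q) → r) → p) → ¬p): min(1, 1 − 0.41 + 0.59) = 1
¬p: Łukasiewicz ¬ gives 1 − 0.41 = 0.59
((((((((q → q) → r) → ¬q) → ¬q) → r) → p) → ¬p) → ¬p): min(1, 1 − 1 + 0.59) = 0.59
(((((((((q → q) → r) → ¬q) → ¬q) → r) → p) → ¬p) → ¬p) → p): min(1, 1 − 0.59 + 0.41) = 0.82
((((((((((q → q) → r) → ¬q) → ¬q) → r) → p) → ¬p) → ¬p) → p) → q): min(1, 1 − 0.82 + 0.39) = 0.57

0.57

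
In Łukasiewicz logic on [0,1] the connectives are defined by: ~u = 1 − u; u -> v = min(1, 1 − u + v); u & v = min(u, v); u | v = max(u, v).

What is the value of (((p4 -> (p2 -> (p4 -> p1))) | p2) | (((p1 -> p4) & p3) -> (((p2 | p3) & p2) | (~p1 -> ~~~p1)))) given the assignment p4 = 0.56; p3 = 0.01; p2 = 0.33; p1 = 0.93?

(p4 -> p1): min(1, 1 − 0.56 + 0.93) = 1
(p2 -> (p4 -> p1)): min(1, 1 − 0.33 + 1) = 1
(p4 -> (p2 -> (p4 -> p1))): min(1, 1 − 0.56 + 1) = 1
((p4 -> (p2 -> (p4 -> p1))) | p2) = max(1, 0.33) = 1
(p1 -> p4): min(1, 1 − 0.93 + 0.56) = 0.63
((p1 -> p4) & p3) = min(0.63, 0.01) = 0.01
(p2 | p3) = max(0.33, 0.01) = 0.33
((p2 | p3) & p2) = min(0.33, 0.33) = 0.33
~p1: Łukasiewicz ¬ gives 1 − 0.93 = 0.07
~p1: Łukasiewicz ¬ gives 1 − 0.93 = 0.07
~~p1: Łukasiewicz ¬ gives 1 − 0.07 = 0.93
~~~p1: Łukasiewicz ¬ gives 1 − 0.93 = 0.07
(~p1 -> ~~~p1): min(1, 1 − 0.07 + 0.07) = 1
(((p2 | p3) & p2) | (~p1 -> ~~~p1)) = max(0.33, 1) = 1
(((p1 -> p4) & p3) -> (((p2 | p3) & p2) | (~p1 -> ~~~p1))): min(1, 1 − 0.01 + 1) = 1
(((p4 -> (p2 -> (p4 -> p1))) | p2) | (((p1 -> p4) & p3) -> (((p2 | p3) & p2) | (~p1 -> ~~~p1)))) = max(1, 1) = 1

1.00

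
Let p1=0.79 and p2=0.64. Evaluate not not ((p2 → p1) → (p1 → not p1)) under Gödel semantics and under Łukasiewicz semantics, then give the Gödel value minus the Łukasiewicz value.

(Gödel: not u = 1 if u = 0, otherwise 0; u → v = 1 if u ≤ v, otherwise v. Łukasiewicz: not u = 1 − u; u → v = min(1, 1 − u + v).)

Gödel evaluation:
  (p2 → p1): 0.64 ≤ 0.79, so result = 1
  not p1: Gödel ¬ of 0.79 = 0 (operand ≠ 0)
  (p1 → not p1): 0.79 > 0, so result = 0
  ((p2 → p1) → (p1 → not p1)): 1 > 0, so result = 0
  not ((p2 → p1) → (p1 → not p1)): Gödel ¬ of 0 = 1 (operand is 0)
  not not ((p2 → p1) → (p1 → not p1)): Gödel ¬ of 1 = 0 (operand ≠ 0)
  Gödel value = 0
Łukasiewicz evaluation:
  (p2 → p1): min(1, 1 − 0.64 + 0.79) = 1
  not p1: Łukasiewicz ¬ gives 1 − 0.79 = 0.21
  (p1 → not p1): min(1, 1 − 0.79 + 0.21) = 0.42
  ((p2 → p1) → (p1 → not p1)): min(1, 1 − 1 + 0.42) = 0.42
  not ((p2 → p1) → (p1 → not p1)): Łukasiewicz ¬ gives 1 − 0.42 = 0.58
  not not ((p2 → p1) → (p1 → not p1)): Łukasiewicz ¬ gives 1 − 0.58 = 0.42
  Łukasiewicz value = 0.42
Difference: 0 − 0.42 = -0.42

-0.42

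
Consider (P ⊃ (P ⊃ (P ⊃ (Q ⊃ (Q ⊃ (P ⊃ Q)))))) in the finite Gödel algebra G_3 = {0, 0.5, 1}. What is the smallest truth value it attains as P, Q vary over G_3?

Every assignment gives 1. For instance at P = 0, Q = 0:
  (P ⊃ Q): 0 ≤ 0, so result = 1
  (Q ⊃ (P ⊃ Q)): 0 ≤ 1, so result = 1
  (Q ⊃ (Q ⊃ (P ⊃ Q))): 0 ≤ 1, so result = 1
  (P ⊃ (Q ⊃ (Q ⊃ (P ⊃ Q)))): 0 ≤ 1, so result = 1
  (P ⊃ (P ⊃ (Q ⊃ (Q ⊃ (P ⊃ Q))))): 0 ≤ 1, so result = 1
  (P ⊃ (P ⊃ (P ⊃ (Q ⊃ (Q ⊃ (P ⊃ Q)))))): 0 ≤ 1, so result = 1
All 9 assignments give value 1 — the formula is a G_3-tautology.

1.00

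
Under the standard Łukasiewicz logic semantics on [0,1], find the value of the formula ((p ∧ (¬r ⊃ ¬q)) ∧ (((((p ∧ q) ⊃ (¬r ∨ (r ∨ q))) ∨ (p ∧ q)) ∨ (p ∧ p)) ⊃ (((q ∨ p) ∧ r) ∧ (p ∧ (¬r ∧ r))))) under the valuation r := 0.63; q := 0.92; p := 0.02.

¬r: Łukasiewicz ¬ gives 1 − 0.63 = 0.37
¬q: Łukasiewicz ¬ gives 1 − 0.92 = 0.08
(¬r ⊃ ¬q): min(1, 1 − 0.37 + 0.08) = 0.71
(p ∧ (¬r ⊃ ¬q)) = min(0.02, 0.71) = 0.02
(p ∧ q) = min(0.02, 0.92) = 0.02
¬r: Łukasiewicz ¬ gives 1 − 0.63 = 0.37
(r ∨ q) = max(0.63, 0.92) = 0.92
(¬r ∨ (r ∨ q)) = max(0.37, 0.92) = 0.92
((p ∧ q) ⊃ (¬r ∨ (r ∨ q))): min(1, 1 − 0.02 + 0.92) = 1
(p ∧ q) = min(0.02, 0.92) = 0.02
(((p ∧ q) ⊃ (¬r ∨ (r ∨ q))) ∨ (p ∧ q)) = max(1, 0.02) = 1
(p ∧ p) = min(0.02, 0.02) = 0.02
((((p ∧ q) ⊃ (¬r ∨ (r ∨ q))) ∨ (p ∧ q)) ∨ (p ∧ p)) = max(1, 0.02) = 1
(q ∨ p) = max(0.92, 0.02) = 0.92
((q ∨ p) ∧ r) = min(0.92, 0.63) = 0.63
¬r: Łukasiewicz ¬ gives 1 − 0.63 = 0.37
(¬r ∧ r) = min(0.37, 0.63) = 0.37
(p ∧ (¬r ∧ r)) = min(0.02, 0.37) = 0.02
(((q ∨ p) ∧ r) ∧ (p ∧ (¬r ∧ r))) = min(0.63, 0.02) = 0.02
(((((p ∧ q) ⊃ (¬r ∨ (r ∨ q))) ∨ (p ∧ q)) ∨ (p ∧ p)) ⊃ (((q ∨ p) ∧ r) ∧ (p ∧ (¬r ∧ r)))): min(1, 1 − 1 + 0.02) = 0.02
((p ∧ (¬r ⊃ ¬q)) ∧ (((((p ∧ q) ⊃ (¬r ∨ (r ∨ q))) ∨ (p ∧ q)) ∨ (p ∧ p)) ⊃ (((q ∨ p) ∧ r) ∧ (p ∧ (¬r ∧ r))))) = min(0.02, 0.02) = 0.02

0.02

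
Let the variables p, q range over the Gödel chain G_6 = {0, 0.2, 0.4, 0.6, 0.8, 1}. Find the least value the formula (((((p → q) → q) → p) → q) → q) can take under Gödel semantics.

0.20

The minimum is attained at p = 0, q = 0.2:
  (p → q): 0 ≤ 0.2, so result = 1
  ((p → q) → q): 1 > 0.2, so result = 0.2
  (((p → q) → q) → p): 0.2 > 0, so result = 0
  ((((p → q) → q) → p) → q): 0 ≤ 0.2, so result = 1
  (((((p → q) → q) → p) → q) → q): 1 > 0.2, so result = 0.2
Checking all 36 assignments confirms none give a value below 0.20.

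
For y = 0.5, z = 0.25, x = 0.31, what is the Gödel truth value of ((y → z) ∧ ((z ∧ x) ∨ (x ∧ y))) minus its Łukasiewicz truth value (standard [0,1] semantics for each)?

-0.06

Gödel evaluation:
  (y → z): 0.5 > 0.25, so result = 0.25
  (z ∧ x) = min(0.25, 0.31) = 0.25
  (x ∧ y) = min(0.31, 0.5) = 0.31
  ((z ∧ x) ∨ (x ∧ y)) = max(0.25, 0.31) = 0.31
  ((y → z) ∧ ((z ∧ x) ∨ (x ∧ y))) = min(0.25, 0.31) = 0.25
  Gödel value = 0.25
Łukasiewicz evaluation:
  (y → z): min(1, 1 − 0.5 + 0.25) = 0.75
  (z ∧ x) = min(0.25, 0.31) = 0.25
  (x ∧ y) = min(0.31, 0.5) = 0.31
  ((z ∧ x) ∨ (x ∧ y)) = max(0.25, 0.31) = 0.31
  ((y → z) ∧ ((z ∧ x) ∨ (x ∧ y))) = min(0.75, 0.31) = 0.31
  Łukasiewicz value = 0.31
Difference: 0.25 − 0.31 = -0.06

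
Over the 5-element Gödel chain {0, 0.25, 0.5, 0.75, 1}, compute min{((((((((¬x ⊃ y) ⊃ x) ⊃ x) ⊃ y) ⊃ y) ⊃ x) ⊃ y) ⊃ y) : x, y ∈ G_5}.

0.25

The minimum is attained at x = 0, y = 0.25:
  ¬x: Gödel ¬ of 0 = 1 (operand is 0)
  (¬x ⊃ y): 1 > 0.25, so result = 0.25
  ((¬x ⊃ y) ⊃ x): 0.25 > 0, so result = 0
  (((¬x ⊃ y) ⊃ x) ⊃ x): 0 ≤ 0, so result = 1
  ((((¬x ⊃ y) ⊃ x) ⊃ x) ⊃ y): 1 > 0.25, so result = 0.25
  (((((¬x ⊃ y) ⊃ x) ⊃ x) ⊃ y) ⊃ y): 0.25 ≤ 0.25, so result = 1
  ((((((¬x ⊃ y) ⊃ x) ⊃ x) ⊃ y) ⊃ y) ⊃ x): 1 > 0, so result = 0
  (((((((¬x ⊃ y) ⊃ x) ⊃ x) ⊃ y) ⊃ y) ⊃ x) ⊃ y): 0 ≤ 0.25, so result = 1
  ((((((((¬x ⊃ y) ⊃ x) ⊃ x) ⊃ y) ⊃ y) ⊃ x) ⊃ y) ⊃ y): 1 > 0.25, so result = 0.25
Checking all 25 assignments confirms none give a value below 0.25.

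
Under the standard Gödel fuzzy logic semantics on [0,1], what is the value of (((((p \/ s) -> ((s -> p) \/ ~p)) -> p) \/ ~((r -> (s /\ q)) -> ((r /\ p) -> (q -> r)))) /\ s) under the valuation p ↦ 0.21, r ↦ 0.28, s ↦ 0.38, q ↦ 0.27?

(p \/ s) = max(0.21, 0.38) = 0.38
(s -> p): 0.38 > 0.21, so result = 0.21
~p: Gödel ¬ of 0.21 = 0 (operand ≠ 0)
((s -> p) \/ ~p) = max(0.21, 0) = 0.21
((p \/ s) -> ((s -> p) \/ ~p)): 0.38 > 0.21, so result = 0.21
(((p \/ s) -> ((s -> p) \/ ~p)) -> p): 0.21 ≤ 0.21, so result = 1
(s /\ q) = min(0.38, 0.27) = 0.27
(r -> (s /\ q)): 0.28 > 0.27, so result = 0.27
(r /\ p) = min(0.28, 0.21) = 0.21
(q -> r): 0.27 ≤ 0.28, so result = 1
((r /\ p) -> (q -> r)): 0.21 ≤ 1, so result = 1
((r -> (s /\ q)) -> ((r /\ p) -> (q -> r))): 0.27 ≤ 1, so result = 1
~((r -> (s /\ q)) -> ((r /\ p) -> (q -> r))): Gödel ¬ of 1 = 0 (operand ≠ 0)
((((p \/ s) -> ((s -> p) \/ ~p)) -> p) \/ ~((r -> (s /\ q)) -> ((r /\ p) -> (q -> r)))) = max(1, 0) = 1
(((((p \/ s) -> ((s -> p) \/ ~p)) -> p) \/ ~((r -> (s /\ q)) -> ((r /\ p) -> (q -> r)))) /\ s) = min(1, 0.38) = 0.38

0.38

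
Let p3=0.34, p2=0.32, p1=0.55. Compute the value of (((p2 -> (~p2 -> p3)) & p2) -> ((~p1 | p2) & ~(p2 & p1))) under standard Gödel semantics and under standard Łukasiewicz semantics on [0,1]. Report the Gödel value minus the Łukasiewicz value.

Gödel evaluation:
  ~p2: Gödel ¬ of 0.32 = 0 (operand ≠ 0)
  (~p2 -> p3): 0 ≤ 0.34, so result = 1
  (p2 -> (~p2 -> p3)): 0.32 ≤ 1, so result = 1
  ((p2 -> (~p2 -> p3)) & p2) = min(1, 0.32) = 0.32
  ~p1: Gödel ¬ of 0.55 = 0 (operand ≠ 0)
  (~p1 | p2) = max(0, 0.32) = 0.32
  (p2 & p1) = min(0.32, 0.55) = 0.32
  ~(p2 & p1): Gödel ¬ of 0.32 = 0 (operand ≠ 0)
  ((~p1 | p2) & ~(p2 & p1)) = min(0.32, 0) = 0
  (((p2 -> (~p2 -> p3)) & p2) -> ((~p1 | p2) & ~(p2 & p1))): 0.32 > 0, so result = 0
  Gödel value = 0
Łukasiewicz evaluation:
  ~p2: Łukasiewicz ¬ gives 1 − 0.32 = 0.68
  (~p2 -> p3): min(1, 1 − 0.68 + 0.34) = 0.66
  (p2 -> (~p2 -> p3)): min(1, 1 − 0.32 + 0.66) = 1
  ((p2 -> (~p2 -> p3)) & p2) = min(1, 0.32) = 0.32
  ~p1: Łukasiewicz ¬ gives 1 − 0.55 = 0.45
  (~p1 | p2) = max(0.45, 0.32) = 0.45
  (p2 & p1) = min(0.32, 0.55) = 0.32
  ~(p2 & p1): Łukasiewicz ¬ gives 1 − 0.32 = 0.68
  ((~p1 | p2) & ~(p2 & p1)) = min(0.45, 0.68) = 0.45
  (((p2 -> (~p2 -> p3)) & p2) -> ((~p1 | p2) & ~(p2 & p1))): min(1, 1 − 0.32 + 0.45) = 1
  Łukasiewicz value = 1
Difference: 0 − 1 = -1.00

-1.00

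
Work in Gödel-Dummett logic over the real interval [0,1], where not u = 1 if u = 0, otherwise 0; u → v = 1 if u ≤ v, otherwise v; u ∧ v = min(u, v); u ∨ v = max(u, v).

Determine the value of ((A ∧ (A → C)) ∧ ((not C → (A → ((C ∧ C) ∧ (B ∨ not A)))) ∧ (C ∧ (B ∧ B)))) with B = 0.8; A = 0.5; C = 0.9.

0.50

(A → C): 0.5 ≤ 0.9, so result = 1
(A ∧ (A → C)) = min(0.5, 1) = 0.5
not C: Gödel ¬ of 0.9 = 0 (operand ≠ 0)
(C ∧ C) = min(0.9, 0.9) = 0.9
not A: Gödel ¬ of 0.5 = 0 (operand ≠ 0)
(B ∨ not A) = max(0.8, 0) = 0.8
((C ∧ C) ∧ (B ∨ not A)) = min(0.9, 0.8) = 0.8
(A → ((C ∧ C) ∧ (B ∨ not A))): 0.5 ≤ 0.8, so result = 1
(not C → (A → ((C ∧ C) ∧ (B ∨ not A)))): 0 ≤ 1, so result = 1
(B ∧ B) = min(0.8, 0.8) = 0.8
(C ∧ (B ∧ B)) = min(0.9, 0.8) = 0.8
((not C → (A → ((C ∧ C) ∧ (B ∨ not A)))) ∧ (C ∧ (B ∧ B))) = min(1, 0.8) = 0.8
((A ∧ (A → C)) ∧ ((not C → (A → ((C ∧ C) ∧ (B ∨ not A)))) ∧ (C ∧ (B ∧ B)))) = min(0.5, 0.8) = 0.5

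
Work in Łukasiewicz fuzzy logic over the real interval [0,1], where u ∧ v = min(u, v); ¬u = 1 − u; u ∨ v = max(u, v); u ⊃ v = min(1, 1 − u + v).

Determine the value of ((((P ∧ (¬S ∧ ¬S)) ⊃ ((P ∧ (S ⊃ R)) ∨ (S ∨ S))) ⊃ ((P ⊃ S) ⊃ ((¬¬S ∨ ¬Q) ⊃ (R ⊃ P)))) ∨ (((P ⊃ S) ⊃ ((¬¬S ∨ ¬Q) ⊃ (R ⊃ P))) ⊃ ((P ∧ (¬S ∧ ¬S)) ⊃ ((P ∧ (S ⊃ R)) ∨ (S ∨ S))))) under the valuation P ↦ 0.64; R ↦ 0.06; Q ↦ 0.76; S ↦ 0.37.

¬S: Łukasiewicz ¬ gives 1 − 0.37 = 0.63
¬S: Łukasiewicz ¬ gives 1 − 0.37 = 0.63
(¬S ∧ ¬S) = min(0.63, 0.63) = 0.63
(P ∧ (¬S ∧ ¬S)) = min(0.64, 0.63) = 0.63
(S ⊃ R): min(1, 1 − 0.37 + 0.06) = 0.69
(P ∧ (S ⊃ R)) = min(0.64, 0.69) = 0.64
(S ∨ S) = max(0.37, 0.37) = 0.37
((P ∧ (S ⊃ R)) ∨ (S ∨ S)) = max(0.64, 0.37) = 0.64
((P ∧ (¬S ∧ ¬S)) ⊃ ((P ∧ (S ⊃ R)) ∨ (S ∨ S))): min(1, 1 − 0.63 + 0.64) = 1
(P ⊃ S): min(1, 1 − 0.64 + 0.37) = 0.73
¬S: Łukasiewicz ¬ gives 1 − 0.37 = 0.63
¬¬S: Łukasiewicz ¬ gives 1 − 0.63 = 0.37
¬Q: Łukasiewicz ¬ gives 1 − 0.76 = 0.24
(¬¬S ∨ ¬Q) = max(0.37, 0.24) = 0.37
(R ⊃ P): min(1, 1 − 0.06 + 0.64) = 1
((¬¬S ∨ ¬Q) ⊃ (R ⊃ P)): min(1, 1 − 0.37 + 1) = 1
((P ⊃ S) ⊃ ((¬¬S ∨ ¬Q) ⊃ (R ⊃ P))): min(1, 1 − 0.73 + 1) = 1
(((P ∧ (¬S ∧ ¬S)) ⊃ ((P ∧ (S ⊃ R)) ∨ (S ∨ S))) ⊃ ((P ⊃ S) ⊃ ((¬¬S ∨ ¬Q) ⊃ (R ⊃ P)))): min(1, 1 − 1 + 1) = 1
(P ⊃ S): min(1, 1 − 0.64 + 0.37) = 0.73
¬S: Łukasiewicz ¬ gives 1 − 0.37 = 0.63
¬¬S: Łukasiewicz ¬ gives 1 − 0.63 = 0.37
¬Q: Łukasiewicz ¬ gives 1 − 0.76 = 0.24
(¬¬S ∨ ¬Q) = max(0.37, 0.24) = 0.37
(R ⊃ P): min(1, 1 − 0.06 + 0.64) = 1
((¬¬S ∨ ¬Q) ⊃ (R ⊃ P)): min(1, 1 − 0.37 + 1) = 1
((P ⊃ S) ⊃ ((¬¬S ∨ ¬Q) ⊃ (R ⊃ P))): min(1, 1 − 0.73 + 1) = 1
¬S: Łukasiewicz ¬ gives 1 − 0.37 = 0.63
¬S: Łukasiewicz ¬ gives 1 − 0.37 = 0.63
(¬S ∧ ¬S) = min(0.63, 0.63) = 0.63
(P ∧ (¬S ∧ ¬S)) = min(0.64, 0.63) = 0.63
(S ⊃ R): min(1, 1 − 0.37 + 0.06) = 0.69
(P ∧ (S ⊃ R)) = min(0.64, 0.69) = 0.64
(S ∨ S) = max(0.37, 0.37) = 0.37
((P ∧ (S ⊃ R)) ∨ (S ∨ S)) = max(0.64, 0.37) = 0.64
((P ∧ (¬S ∧ ¬S)) ⊃ ((P ∧ (S ⊃ R)) ∨ (S ∨ S))): min(1, 1 − 0.63 + 0.64) = 1
(((P ⊃ S) ⊃ ((¬¬S ∨ ¬Q) ⊃ (R ⊃ P))) ⊃ ((P ∧ (¬S ∧ ¬S)) ⊃ ((P ∧ (S ⊃ R)) ∨ (S ∨ S)))): min(1, 1 − 1 + 1) = 1
((((P ∧ (¬S ∧ ¬S)) ⊃ ((P ∧ (S ⊃ R)) ∨ (S ∨ S))) ⊃ ((P ⊃ S) ⊃ ((¬¬S ∨ ¬Q) ⊃ (R ⊃ P)))) ∨ (((P ⊃ S) ⊃ ((¬¬S ∨ ¬Q) ⊃ (R ⊃ P))) ⊃ ((P ∧ (¬S ∧ ¬S)) ⊃ ((P ∧ (S ⊃ R)) ∨ (S ∨ S))))) = max(1, 1) = 1

1.00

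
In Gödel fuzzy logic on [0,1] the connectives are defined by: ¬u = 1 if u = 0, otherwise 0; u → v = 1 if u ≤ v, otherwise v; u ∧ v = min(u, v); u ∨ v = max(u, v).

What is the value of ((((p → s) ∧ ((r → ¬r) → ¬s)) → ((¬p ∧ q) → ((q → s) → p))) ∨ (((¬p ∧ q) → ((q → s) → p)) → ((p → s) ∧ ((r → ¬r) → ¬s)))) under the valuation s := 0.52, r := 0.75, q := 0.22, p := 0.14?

1.00

(p → s): 0.14 ≤ 0.52, so result = 1
¬r: Gödel ¬ of 0.75 = 0 (operand ≠ 0)
(r → ¬r): 0.75 > 0, so result = 0
¬s: Gödel ¬ of 0.52 = 0 (operand ≠ 0)
((r → ¬r) → ¬s): 0 ≤ 0, so result = 1
((p → s) ∧ ((r → ¬r) → ¬s)) = min(1, 1) = 1
¬p: Gödel ¬ of 0.14 = 0 (operand ≠ 0)
(¬p ∧ q) = min(0, 0.22) = 0
(q → s): 0.22 ≤ 0.52, so result = 1
((q → s) → p): 1 > 0.14, so result = 0.14
((¬p ∧ q) → ((q → s) → p)): 0 ≤ 0.14, so result = 1
(((p → s) ∧ ((r → ¬r) → ¬s)) → ((¬p ∧ q) → ((q → s) → p))): 1 ≤ 1, so result = 1
¬p: Gödel ¬ of 0.14 = 0 (operand ≠ 0)
(¬p ∧ q) = min(0, 0.22) = 0
(q → s): 0.22 ≤ 0.52, so result = 1
((q → s) → p): 1 > 0.14, so result = 0.14
((¬p ∧ q) → ((q → s) → p)): 0 ≤ 0.14, so result = 1
(p → s): 0.14 ≤ 0.52, so result = 1
¬r: Gödel ¬ of 0.75 = 0 (operand ≠ 0)
(r → ¬r): 0.75 > 0, so result = 0
¬s: Gödel ¬ of 0.52 = 0 (operand ≠ 0)
((r → ¬r) → ¬s): 0 ≤ 0, so result = 1
((p → s) ∧ ((r → ¬r) → ¬s)) = min(1, 1) = 1
(((¬p ∧ q) → ((q → s) → p)) → ((p → s) ∧ ((r → ¬r) → ¬s))): 1 ≤ 1, so result = 1
((((p → s) ∧ ((r → ¬r) → ¬s)) → ((¬p ∧ q) → ((q → s) → p))) ∨ (((¬p ∧ q) → ((q → s) → p)) → ((p → s) ∧ ((r → ¬r) → ¬s)))) = max(1, 1) = 1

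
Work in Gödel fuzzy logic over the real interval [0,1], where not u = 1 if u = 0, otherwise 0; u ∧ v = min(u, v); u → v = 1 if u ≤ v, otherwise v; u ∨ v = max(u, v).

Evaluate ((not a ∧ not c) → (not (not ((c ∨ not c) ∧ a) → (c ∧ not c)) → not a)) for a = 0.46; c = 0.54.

not a: Gödel ¬ of 0.46 = 0 (operand ≠ 0)
not c: Gödel ¬ of 0.54 = 0 (operand ≠ 0)
(not a ∧ not c) = min(0, 0) = 0
not c: Gödel ¬ of 0.54 = 0 (operand ≠ 0)
(c ∨ not c) = max(0.54, 0) = 0.54
((c ∨ not c) ∧ a) = min(0.54, 0.46) = 0.46
not ((c ∨ not c) ∧ a): Gödel ¬ of 0.46 = 0 (operand ≠ 0)
not c: Gödel ¬ of 0.54 = 0 (operand ≠ 0)
(c ∧ not c) = min(0.54, 0) = 0
(not ((c ∨ not c) ∧ a) → (c ∧ not c)): 0 ≤ 0, so result = 1
not (not ((c ∨ not c) ∧ a) → (c ∧ not c)): Gödel ¬ of 1 = 0 (operand ≠ 0)
not a: Gödel ¬ of 0.46 = 0 (operand ≠ 0)
(not (not ((c ∨ not c) ∧ a) → (c ∧ not c)) → not a): 0 ≤ 0, so result = 1
((not a ∧ not c) → (not (not ((c ∨ not c) ∧ a) → (c ∧ not c)) → not a)): 0 ≤ 1, so result = 1

1.00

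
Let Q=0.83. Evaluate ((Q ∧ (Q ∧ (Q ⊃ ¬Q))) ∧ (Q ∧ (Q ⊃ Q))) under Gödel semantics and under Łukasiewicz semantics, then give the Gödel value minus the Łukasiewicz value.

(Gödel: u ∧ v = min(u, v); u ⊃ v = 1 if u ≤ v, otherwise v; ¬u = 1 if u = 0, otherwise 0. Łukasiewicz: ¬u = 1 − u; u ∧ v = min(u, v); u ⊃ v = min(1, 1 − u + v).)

-0.34

Gödel evaluation:
  ¬Q: Gödel ¬ of 0.83 = 0 (operand ≠ 0)
  (Q ⊃ ¬Q): 0.83 > 0, so result = 0
  (Q ∧ (Q ⊃ ¬Q)) = min(0.83, 0) = 0
  (Q ∧ (Q ∧ (Q ⊃ ¬Q))) = min(0.83, 0) = 0
  (Q ⊃ Q): 0.83 ≤ 0.83, so result = 1
  (Q ∧ (Q ⊃ Q)) = min(0.83, 1) = 0.83
  ((Q ∧ (Q ∧ (Q ⊃ ¬Q))) ∧ (Q ∧ (Q ⊃ Q))) = min(0, 0.83) = 0
  Gödel value = 0
Łukasiewicz evaluation:
  ¬Q: Łukasiewicz ¬ gives 1 − 0.83 = 0.17
  (Q ⊃ ¬Q): min(1, 1 − 0.83 + 0.17) = 0.34
  (Q ∧ (Q ⊃ ¬Q)) = min(0.83, 0.34) = 0.34
  (Q ∧ (Q ∧ (Q ⊃ ¬Q))) = min(0.83, 0.34) = 0.34
  (Q ⊃ Q): min(1, 1 − 0.83 + 0.83) = 1
  (Q ∧ (Q ⊃ Q)) = min(0.83, 1) = 0.83
  ((Q ∧ (Q ∧ (Q ⊃ ¬Q))) ∧ (Q ∧ (Q ⊃ Q))) = min(0.34, 0.83) = 0.34
  Łukasiewicz value = 0.34
Difference: 0 − 0.34 = -0.34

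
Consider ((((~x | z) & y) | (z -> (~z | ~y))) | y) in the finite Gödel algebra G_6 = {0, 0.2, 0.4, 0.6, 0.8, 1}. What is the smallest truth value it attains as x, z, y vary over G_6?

The minimum is attained at x = 0, z = 0.2, y = 0.2:
  ~x: Gödel ¬ of 0 = 1 (operand is 0)
  (~x | z) = max(1, 0.2) = 1
  ((~x | z) & y) = min(1, 0.2) = 0.2
  ~z: Gödel ¬ of 0.2 = 0 (operand ≠ 0)
  ~y: Gödel ¬ of 0.2 = 0 (operand ≠ 0)
  (~z | ~y) = max(0, 0) = 0
  (z -> (~z | ~y)): 0.2 > 0, so result = 0
  (((~x | z) & y) | (z -> (~z | ~y))) = max(0.2, 0) = 0.2
  ((((~x | z) & y) | (z -> (~z | ~y))) | y) = max(0.2, 0.2) = 0.2
Checking all 216 assignments confirms none give a value below 0.20.

0.20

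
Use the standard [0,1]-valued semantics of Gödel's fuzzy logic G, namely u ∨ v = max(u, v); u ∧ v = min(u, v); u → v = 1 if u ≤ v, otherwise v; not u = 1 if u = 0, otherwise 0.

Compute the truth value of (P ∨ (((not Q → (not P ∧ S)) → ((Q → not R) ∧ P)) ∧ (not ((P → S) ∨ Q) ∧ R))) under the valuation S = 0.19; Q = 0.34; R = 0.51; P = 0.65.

not Q: Gödel ¬ of 0.34 = 0 (operand ≠ 0)
not P: Gödel ¬ of 0.65 = 0 (operand ≠ 0)
(not P ∧ S) = min(0, 0.19) = 0
(not Q → (not P ∧ S)): 0 ≤ 0, so result = 1
not R: Gödel ¬ of 0.51 = 0 (operand ≠ 0)
(Q → not R): 0.34 > 0, so result = 0
((Q → not R) ∧ P) = min(0, 0.65) = 0
((not Q → (not P ∧ S)) → ((Q → not R) ∧ P)): 1 > 0, so result = 0
(P → S): 0.65 > 0.19, so result = 0.19
((P → S) ∨ Q) = max(0.19, 0.34) = 0.34
not ((P → S) ∨ Q): Gödel ¬ of 0.34 = 0 (operand ≠ 0)
(not ((P → S) ∨ Q) ∧ R) = min(0, 0.51) = 0
(((not Q → (not P ∧ S)) → ((Q → not R) ∧ P)) ∧ (not ((P → S) ∨ Q) ∧ R)) = min(0, 0) = 0
(P ∨ (((not Q → (not P ∧ S)) → ((Q → not R) ∧ P)) ∧ (not ((P → S) ∨ Q) ∧ R))) = max(0.65, 0) = 0.65

0.65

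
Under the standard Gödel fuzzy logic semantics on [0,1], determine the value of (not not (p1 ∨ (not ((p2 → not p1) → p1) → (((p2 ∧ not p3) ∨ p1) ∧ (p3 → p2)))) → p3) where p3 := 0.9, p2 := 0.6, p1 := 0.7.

0.90

not p1: Gödel ¬ of 0.7 = 0 (operand ≠ 0)
(p2 → not p1): 0.6 > 0, so result = 0
((p2 → not p1) → p1): 0 ≤ 0.7, so result = 1
not ((p2 → not p1) → p1): Gödel ¬ of 1 = 0 (operand ≠ 0)
not p3: Gödel ¬ of 0.9 = 0 (operand ≠ 0)
(p2 ∧ not p3) = min(0.6, 0) = 0
((p2 ∧ not p3) ∨ p1) = max(0, 0.7) = 0.7
(p3 → p2): 0.9 > 0.6, so result = 0.6
(((p2 ∧ not p3) ∨ p1) ∧ (p3 → p2)) = min(0.7, 0.6) = 0.6
(not ((p2 → not p1) → p1) → (((p2 ∧ not p3) ∨ p1) ∧ (p3 → p2))): 0 ≤ 0.6, so result = 1
(p1 ∨ (not ((p2 → not p1) → p1) → (((p2 ∧ not p3) ∨ p1) ∧ (p3 → p2)))) = max(0.7, 1) = 1
not (p1 ∨ (not ((p2 → not p1) → p1) → (((p2 ∧ not p3) ∨ p1) ∧ (p3 → p2)))): Gödel ¬ of 1 = 0 (operand ≠ 0)
not not (p1 ∨ (not ((p2 → not p1) → p1) → (((p2 ∧ not p3) ∨ p1) ∧ (p3 → p2)))): Gödel ¬ of 0 = 1 (operand is 0)
(not not (p1 ∨ (not ((p2 → not p1) → p1) → (((p2 ∧ not p3) ∨ p1) ∧ (p3 → p2)))) → p3): 1 > 0.9, so result = 0.9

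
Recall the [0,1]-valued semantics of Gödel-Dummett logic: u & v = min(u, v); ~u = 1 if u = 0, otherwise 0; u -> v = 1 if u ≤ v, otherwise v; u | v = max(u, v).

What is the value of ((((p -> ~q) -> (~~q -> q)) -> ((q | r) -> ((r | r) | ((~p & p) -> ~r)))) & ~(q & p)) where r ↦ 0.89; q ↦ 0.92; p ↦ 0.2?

~q: Gödel ¬ of 0.92 = 0 (operand ≠ 0)
(p -> ~q): 0.2 > 0, so result = 0
~q: Gödel ¬ of 0.92 = 0 (operand ≠ 0)
~~q: Gödel ¬ of 0 = 1 (operand is 0)
(~~q -> q): 1 > 0.92, so result = 0.92
((p -> ~q) -> (~~q -> q)): 0 ≤ 0.92, so result = 1
(q | r) = max(0.92, 0.89) = 0.92
(r | r) = max(0.89, 0.89) = 0.89
~p: Gödel ¬ of 0.2 = 0 (operand ≠ 0)
(~p & p) = min(0, 0.2) = 0
~r: Gödel ¬ of 0.89 = 0 (operand ≠ 0)
((~p & p) -> ~r): 0 ≤ 0, so result = 1
((r | r) | ((~p & p) -> ~r)) = max(0.89, 1) = 1
((q | r) -> ((r | r) | ((~p & p) -> ~r))): 0.92 ≤ 1, so result = 1
(((p -> ~q) -> (~~q -> q)) -> ((q | r) -> ((r | r) | ((~p & p) -> ~r)))): 1 ≤ 1, so result = 1
(q & p) = min(0.92, 0.2) = 0.2
~(q & p): Gödel ¬ of 0.2 = 0 (operand ≠ 0)
((((p -> ~q) -> (~~q -> q)) -> ((q | r) -> ((r | r) | ((~p & p) -> ~r)))) & ~(q & p)) = min(1, 0) = 0

0.00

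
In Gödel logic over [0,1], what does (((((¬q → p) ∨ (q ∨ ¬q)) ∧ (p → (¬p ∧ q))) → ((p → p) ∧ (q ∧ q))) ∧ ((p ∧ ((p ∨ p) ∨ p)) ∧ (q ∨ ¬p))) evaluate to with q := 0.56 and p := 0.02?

¬q: Gödel ¬ of 0.56 = 0 (operand ≠ 0)
(¬q → p): 0 ≤ 0.02, so result = 1
¬q: Gödel ¬ of 0.56 = 0 (operand ≠ 0)
(q ∨ ¬q) = max(0.56, 0) = 0.56
((¬q → p) ∨ (q ∨ ¬q)) = max(1, 0.56) = 1
¬p: Gödel ¬ of 0.02 = 0 (operand ≠ 0)
(¬p ∧ q) = min(0, 0.56) = 0
(p → (¬p ∧ q)): 0.02 > 0, so result = 0
(((¬q → p) ∨ (q ∨ ¬q)) ∧ (p → (¬p ∧ q))) = min(1, 0) = 0
(p → p): 0.02 ≤ 0.02, so result = 1
(q ∧ q) = min(0.56, 0.56) = 0.56
((p → p) ∧ (q ∧ q)) = min(1, 0.56) = 0.56
((((¬q → p) ∨ (q ∨ ¬q)) ∧ (p → (¬p ∧ q))) → ((p → p) ∧ (q ∧ q))): 0 ≤ 0.56, so result = 1
(p ∨ p) = max(0.02, 0.02) = 0.02
((p ∨ p) ∨ p) = max(0.02, 0.02) = 0.02
(p ∧ ((p ∨ p) ∨ p)) = min(0.02, 0.02) = 0.02
¬p: Gödel ¬ of 0.02 = 0 (operand ≠ 0)
(q ∨ ¬p) = max(0.56, 0) = 0.56
((p ∧ ((p ∨ p) ∨ p)) ∧ (q ∨ ¬p)) = min(0.02, 0.56) = 0.02
(((((¬q → p) ∨ (q ∨ ¬q)) ∧ (p → (¬p ∧ q))) → ((p → p) ∧ (q ∧ q))) ∧ ((p ∧ ((p ∨ p) ∨ p)) ∧ (q ∨ ¬p))) = min(1, 0.02) = 0.02

0.02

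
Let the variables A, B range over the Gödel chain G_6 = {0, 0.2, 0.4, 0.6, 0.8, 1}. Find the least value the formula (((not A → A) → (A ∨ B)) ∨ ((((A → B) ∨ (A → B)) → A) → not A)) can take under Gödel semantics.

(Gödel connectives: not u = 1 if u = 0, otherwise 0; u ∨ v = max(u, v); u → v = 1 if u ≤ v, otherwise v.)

0.20

The minimum is attained at A = 0.2, B = 0:
  not A: Gödel ¬ of 0.2 = 0 (operand ≠ 0)
  (not A → A): 0 ≤ 0.2, so result = 1
  (A ∨ B) = max(0.2, 0) = 0.2
  ((not A → A) → (A ∨ B)): 1 > 0.2, so result = 0.2
  (A → B): 0.2 > 0, so result = 0
  (A → B): 0.2 > 0, so result = 0
  ((A → B) ∨ (A → B)) = max(0, 0) = 0
  (((A → B) ∨ (A → B)) → A): 0 ≤ 0.2, so result = 1
  not A: Gödel ¬ of 0.2 = 0 (operand ≠ 0)
  ((((A → B) ∨ (A → B)) → A) → not A): 1 > 0, so result = 0
  (((not A → A) → (A ∨ B)) ∨ ((((A → B) ∨ (A → B)) → A) → not A)) = max(0.2, 0) = 0.2
Checking all 36 assignments confirms none give a value below 0.20.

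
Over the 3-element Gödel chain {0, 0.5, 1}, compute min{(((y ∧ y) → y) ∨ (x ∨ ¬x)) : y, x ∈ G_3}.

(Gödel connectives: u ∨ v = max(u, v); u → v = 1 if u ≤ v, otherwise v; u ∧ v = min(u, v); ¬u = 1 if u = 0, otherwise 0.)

1.00

Every assignment gives 1. For instance at y = 0, x = 0:
  (y ∧ y) = min(0, 0) = 0
  ((y ∧ y) → y): 0 ≤ 0, so result = 1
  ¬x: Gödel ¬ of 0 = 1 (operand is 0)
  (x ∨ ¬x) = max(0, 1) = 1
  (((y ∧ y) → y) ∨ (x ∨ ¬x)) = max(1, 1) = 1
All 9 assignments give value 1 — the formula is a G_3-tautology.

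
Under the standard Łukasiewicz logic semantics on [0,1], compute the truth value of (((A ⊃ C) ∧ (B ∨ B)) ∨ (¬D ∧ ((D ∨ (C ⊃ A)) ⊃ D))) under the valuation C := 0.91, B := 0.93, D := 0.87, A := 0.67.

(A ⊃ C): min(1, 1 − 0.67 + 0.91) = 1
(B ∨ B) = max(0.93, 0.93) = 0.93
((A ⊃ C) ∧ (B ∨ B)) = min(1, 0.93) = 0.93
¬D: Łukasiewicz ¬ gives 1 − 0.87 = 0.13
(C ⊃ A): min(1, 1 − 0.91 + 0.67) = 0.76
(D ∨ (C ⊃ A)) = max(0.87, 0.76) = 0.87
((D ∨ (C ⊃ A)) ⊃ D): min(1, 1 − 0.87 + 0.87) = 1
(¬D ∧ ((D ∨ (C ⊃ A)) ⊃ D)) = min(0.13, 1) = 0.13
(((A ⊃ C) ∧ (B ∨ B)) ∨ (¬D ∧ ((D ∨ (C ⊃ A)) ⊃ D))) = max(0.93, 0.13) = 0.93

0.93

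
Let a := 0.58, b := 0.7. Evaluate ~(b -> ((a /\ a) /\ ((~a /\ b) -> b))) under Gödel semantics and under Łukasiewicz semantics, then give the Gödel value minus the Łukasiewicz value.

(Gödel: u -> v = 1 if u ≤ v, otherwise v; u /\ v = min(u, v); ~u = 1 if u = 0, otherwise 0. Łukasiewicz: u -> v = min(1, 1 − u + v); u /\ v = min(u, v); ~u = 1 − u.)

Gödel evaluation:
  (a /\ a) = min(0.58, 0.58) = 0.58
  ~a: Gödel ¬ of 0.58 = 0 (operand ≠ 0)
  (~a /\ b) = min(0, 0.7) = 0
  ((~a /\ b) -> b): 0 ≤ 0.7, so result = 1
  ((a /\ a) /\ ((~a /\ b) -> b)) = min(0.58, 1) = 0.58
  (b -> ((a /\ a) /\ ((~a /\ b) -> b))): 0.7 > 0.58, so result = 0.58
  ~(b -> ((a /\ a) /\ ((~a /\ b) -> b))): Gödel ¬ of 0.58 = 0 (operand ≠ 0)
  Gödel value = 0
Łukasiewicz evaluation:
  (a /\ a) = min(0.58, 0.58) = 0.58
  ~a: Łukasiewicz ¬ gives 1 − 0.58 = 0.42
  (~a /\ b) = min(0.42, 0.7) = 0.42
  ((~a /\ b) -> b): min(1, 1 − 0.42 + 0.7) = 1
  ((a /\ a) /\ ((~a /\ b) -> b)) = min(0.58, 1) = 0.58
  (b -> ((a /\ a) /\ ((~a /\ b) -> b))): min(1, 1 − 0.7 + 0.58) = 0.88
  ~(b -> ((a /\ a) /\ ((~a /\ b) -> b))): Łukasiewicz ¬ gives 1 − 0.88 = 0.12
  Łukasiewicz value = 0.12
Difference: 0 − 0.12 = -0.12

-0.12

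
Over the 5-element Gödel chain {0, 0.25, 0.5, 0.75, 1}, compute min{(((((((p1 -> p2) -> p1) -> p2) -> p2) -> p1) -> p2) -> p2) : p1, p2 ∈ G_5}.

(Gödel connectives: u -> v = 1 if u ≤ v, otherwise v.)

0.25

The minimum is attained at p1 = 0, p2 = 0.25:
  (p1 -> p2): 0 ≤ 0.25, so result = 1
  ((p1 -> p2) -> p1): 1 > 0, so result = 0
  (((p1 -> p2) -> p1) -> p2): 0 ≤ 0.25, so result = 1
  ((((p1 -> p2) -> p1) -> p2) -> p2): 1 > 0.25, so result = 0.25
  (((((p1 -> p2) -> p1) -> p2) -> p2) -> p1): 0.25 > 0, so result = 0
  ((((((p1 -> p2) -> p1) -> p2) -> p2) -> p1) -> p2): 0 ≤ 0.25, so result = 1
  (((((((p1 -> p2) -> p1) -> p2) -> p2) -> p1) -> p2) -> p2): 1 > 0.25, so result = 0.25
Checking all 25 assignments confirms none give a value below 0.25.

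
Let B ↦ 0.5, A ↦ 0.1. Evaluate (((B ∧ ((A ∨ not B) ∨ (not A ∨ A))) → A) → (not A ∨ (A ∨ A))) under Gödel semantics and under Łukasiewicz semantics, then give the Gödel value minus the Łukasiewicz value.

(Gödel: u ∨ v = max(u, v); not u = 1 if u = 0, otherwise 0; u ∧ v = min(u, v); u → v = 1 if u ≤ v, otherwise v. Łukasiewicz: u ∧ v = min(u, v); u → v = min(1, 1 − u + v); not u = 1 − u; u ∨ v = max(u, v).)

Gödel evaluation:
  not B: Gödel ¬ of 0.5 = 0 (operand ≠ 0)
  (A ∨ not B) = max(0.1, 0) = 0.1
  not A: Gödel ¬ of 0.1 = 0 (operand ≠ 0)
  (not A ∨ A) = max(0, 0.1) = 0.1
  ((A ∨ not B) ∨ (not A ∨ A)) = max(0.1, 0.1) = 0.1
  (B ∧ ((A ∨ not B) ∨ (not A ∨ A))) = min(0.5, 0.1) = 0.1
  ((B ∧ ((A ∨ not B) ∨ (not A ∨ A))) → A): 0.1 ≤ 0.1, so result = 1
  not A: Gödel ¬ of 0.1 = 0 (operand ≠ 0)
  (A ∨ A) = max(0.1, 0.1) = 0.1
  (not A ∨ (A ∨ A)) = max(0, 0.1) = 0.1
  (((B ∧ ((A ∨ not B) ∨ (not A ∨ A))) → A) → (not A ∨ (A ∨ A))): 1 > 0.1, so result = 0.1
  Gödel value = 0.1
Łukasiewicz evaluation:
  not B: Łukasiewicz ¬ gives 1 − 0.5 = 0.5
  (A ∨ not B) = max(0.1, 0.5) = 0.5
  not A: Łukasiewicz ¬ gives 1 − 0.1 = 0.9
  (not A ∨ A) = max(0.9, 0.1) = 0.9
  ((A ∨ not B) ∨ (not A ∨ A)) = max(0.5, 0.9) = 0.9
  (B ∧ ((A ∨ not B) ∨ (not A ∨ A))) = min(0.5, 0.9) = 0.5
  ((B ∧ ((A ∨ not B) ∨ (not A ∨ A))) → A): min(1, 1 − 0.5 + 0.1) = 0.6
  not A: Łukasiewicz ¬ gives 1 − 0.1 = 0.9
  (A ∨ A) = max(0.1, 0.1) = 0.1
  (not A ∨ (A ∨ A)) = max(0.9, 0.1) = 0.9
  (((B ∧ ((A ∨ not B) ∨ (not A ∨ A))) → A) → (not A ∨ (A ∨ A))): min(1, 1 − 0.6 + 0.9) = 1
  Łukasiewicz value = 1
Difference: 0.1 − 1 = -0.90

-0.90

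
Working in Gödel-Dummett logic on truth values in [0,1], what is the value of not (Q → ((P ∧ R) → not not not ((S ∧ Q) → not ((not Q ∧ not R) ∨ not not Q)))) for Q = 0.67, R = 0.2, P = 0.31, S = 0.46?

(P ∧ R) = min(0.31, 0.2) = 0.2
(S ∧ Q) = min(0.46, 0.67) = 0.46
not Q: Gödel ¬ of 0.67 = 0 (operand ≠ 0)
not R: Gödel ¬ of 0.2 = 0 (operand ≠ 0)
(not Q ∧ not R) = min(0, 0) = 0
not Q: Gödel ¬ of 0.67 = 0 (operand ≠ 0)
not not Q: Gödel ¬ of 0 = 1 (operand is 0)
((not Q ∧ not R) ∨ not not Q) = max(0, 1) = 1
not ((not Q ∧ not R) ∨ not not Q): Gödel ¬ of 1 = 0 (operand ≠ 0)
((S ∧ Q) → not ((not Q ∧ not R) ∨ not not Q)): 0.46 > 0, so result = 0
not ((S ∧ Q) → not ((not Q ∧ not R) ∨ not not Q)): Gödel ¬ of 0 = 1 (operand is 0)
not not ((S ∧ Q) → not ((not Q ∧ not R) ∨ not not Q)): Gödel ¬ of 1 = 0 (operand ≠ 0)
not not not ((S ∧ Q) → not ((not Q ∧ not R) ∨ not not Q)): Gödel ¬ of 0 = 1 (operand is 0)
((P ∧ R) → not not not ((S ∧ Q) → not ((not Q ∧ not R) ∨ not not Q))): 0.2 ≤ 1, so result = 1
(Q → ((P ∧ R) → not not not ((S ∧ Q) → not ((not Q ∧ not R) ∨ not not Q)))): 0.67 ≤ 1, so result = 1
not (Q → ((P ∧ R) → not not not ((S ∧ Q) → not ((not Q ∧ not R) ∨ not not Q)))): Gödel ¬ of 1 = 0 (operand ≠ 0)

0.00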